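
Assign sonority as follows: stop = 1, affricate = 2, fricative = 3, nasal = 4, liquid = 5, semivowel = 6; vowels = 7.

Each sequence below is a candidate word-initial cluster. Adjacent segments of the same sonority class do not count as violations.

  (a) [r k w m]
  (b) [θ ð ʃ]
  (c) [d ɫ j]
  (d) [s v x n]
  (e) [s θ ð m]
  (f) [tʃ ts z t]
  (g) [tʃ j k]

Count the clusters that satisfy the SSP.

4

(a) sonority 5-1-6-4: ill-formed.
(b) sonority 3-3-3: well-formed.
(c) sonority 1-5-6: well-formed.
(d) sonority 3-3-3-4: well-formed.
(e) sonority 3-3-3-4: well-formed.
(f) sonority 2-2-3-1: ill-formed.
(g) sonority 2-6-1: ill-formed.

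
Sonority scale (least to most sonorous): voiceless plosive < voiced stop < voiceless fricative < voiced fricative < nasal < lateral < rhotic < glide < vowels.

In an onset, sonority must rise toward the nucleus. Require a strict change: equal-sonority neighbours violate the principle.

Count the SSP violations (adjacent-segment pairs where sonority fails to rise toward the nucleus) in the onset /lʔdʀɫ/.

2

/l/ — lateral, sonority 6.
/ʔ/ — voiceless plosive, sonority 1.
/d/ — voiced stop, sonority 2.
/ʀ/ — rhotic, sonority 7.
/ɫ/ — lateral, sonority 6.
/l/→/ʔ/: 6→1 (does not rise) — violation.
/ʔ/→/d/: 1→2 (rises) — ok.
/d/→/ʀ/: 2→7 (rises) — ok.
/ʀ/→/ɫ/: 7→6 (does not rise) — violation.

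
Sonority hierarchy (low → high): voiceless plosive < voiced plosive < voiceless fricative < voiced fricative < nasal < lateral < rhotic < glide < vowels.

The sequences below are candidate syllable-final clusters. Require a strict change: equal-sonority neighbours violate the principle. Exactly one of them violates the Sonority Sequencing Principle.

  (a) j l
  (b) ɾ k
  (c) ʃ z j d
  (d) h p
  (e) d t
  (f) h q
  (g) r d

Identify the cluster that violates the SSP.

(a) sonority 8-6: well-formed.
(b) sonority 7-1: well-formed.
(c) sonority 3-4-8-2: ill-formed.
(d) sonority 3-1: well-formed.
(e) sonority 2-1: well-formed.
(f) sonority 3-1: well-formed.
(g) sonority 7-2: well-formed.

c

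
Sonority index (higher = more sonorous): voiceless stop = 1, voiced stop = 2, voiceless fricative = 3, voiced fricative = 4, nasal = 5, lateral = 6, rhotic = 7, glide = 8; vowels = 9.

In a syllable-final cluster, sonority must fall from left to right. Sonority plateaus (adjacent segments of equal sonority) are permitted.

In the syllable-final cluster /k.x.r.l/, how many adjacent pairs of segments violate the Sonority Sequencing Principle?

2

/k/: voiceless stop = 1.
/x/: voiceless fricative = 3.
/r/: rhotic = 7.
/l/: lateral = 6.
/k/→/x/: 1→3 (does not fall) — violation.
/x/→/r/: 3→7 (does not fall) — violation.
/r/→/l/: 7→6 (falls) — ok.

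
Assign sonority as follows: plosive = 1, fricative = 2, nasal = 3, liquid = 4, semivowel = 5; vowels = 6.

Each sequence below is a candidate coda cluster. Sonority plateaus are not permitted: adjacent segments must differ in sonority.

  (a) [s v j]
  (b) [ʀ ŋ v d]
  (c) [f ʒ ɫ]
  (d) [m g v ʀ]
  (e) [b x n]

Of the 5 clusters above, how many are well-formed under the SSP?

1

(a) [s v j]: profile 2-2-5 — violates.
(b) [ʀ ŋ v d]: profile 4-3-2-1 — obeys.
(c) [f ʒ ɫ]: profile 2-2-4 — violates.
(d) [m g v ʀ]: profile 3-1-2-4 — violates.
(e) [b x n]: profile 1-2-3 — violates.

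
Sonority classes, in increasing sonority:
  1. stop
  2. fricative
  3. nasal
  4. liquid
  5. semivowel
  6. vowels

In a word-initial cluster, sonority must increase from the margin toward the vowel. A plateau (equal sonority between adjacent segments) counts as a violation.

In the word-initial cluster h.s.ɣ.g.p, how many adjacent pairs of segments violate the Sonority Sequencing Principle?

4

/h/ is a fricative (sonority 2).
/s/ is a fricative (sonority 2).
/ɣ/ is a fricative (sonority 2).
/g/ is a stop (sonority 1).
/p/ is a stop (sonority 1).
/h/→/s/: 2→2 (plateau) — violation.
/s/→/ɣ/: 2→2 (plateau) — violation.
/ɣ/→/g/: 2→1 (does not rise) — violation.
/g/→/p/: 1→1 (plateau) — violation.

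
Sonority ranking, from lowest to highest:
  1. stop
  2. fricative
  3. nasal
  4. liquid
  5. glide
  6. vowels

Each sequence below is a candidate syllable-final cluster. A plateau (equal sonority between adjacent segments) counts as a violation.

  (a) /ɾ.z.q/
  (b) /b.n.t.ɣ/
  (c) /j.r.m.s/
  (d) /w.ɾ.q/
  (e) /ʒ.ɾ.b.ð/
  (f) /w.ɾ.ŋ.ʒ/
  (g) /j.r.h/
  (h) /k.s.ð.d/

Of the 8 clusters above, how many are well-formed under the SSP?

5

(a) sonority 4-2-1: well-formed.
(b) sonority 1-3-1-2: ill-formed.
(c) sonority 5-4-3-2: well-formed.
(d) sonority 5-4-1: well-formed.
(e) sonority 2-4-1-2: ill-formed.
(f) sonority 5-4-3-2: well-formed.
(g) sonority 5-4-2: well-formed.
(h) sonority 1-2-2-1: ill-formed.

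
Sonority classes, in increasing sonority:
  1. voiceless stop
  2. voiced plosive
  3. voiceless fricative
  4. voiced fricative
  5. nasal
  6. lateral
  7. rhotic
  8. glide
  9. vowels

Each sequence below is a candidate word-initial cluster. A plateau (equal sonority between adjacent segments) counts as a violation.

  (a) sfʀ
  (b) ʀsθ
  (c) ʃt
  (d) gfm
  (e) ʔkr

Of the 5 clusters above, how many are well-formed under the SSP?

1

(a) 3-3-7 → violates
(b) 7-3-3 → violates
(c) 3-1 → violates
(d) 2-3-5 → obeys
(e) 1-1-7 → violates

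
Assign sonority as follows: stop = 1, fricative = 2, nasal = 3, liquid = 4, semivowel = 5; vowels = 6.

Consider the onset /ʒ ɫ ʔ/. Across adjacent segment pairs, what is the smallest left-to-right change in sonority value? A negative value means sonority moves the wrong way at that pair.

/ʒ/ is a fricative (sonority 2).
/ɫ/ is a liquid (sonority 4).
/ʔ/ is a stop (sonority 1).
/ʒ/→/ɫ/: change +2.
/ɫ/→/ʔ/: change -3.
Minimum = -3.

-3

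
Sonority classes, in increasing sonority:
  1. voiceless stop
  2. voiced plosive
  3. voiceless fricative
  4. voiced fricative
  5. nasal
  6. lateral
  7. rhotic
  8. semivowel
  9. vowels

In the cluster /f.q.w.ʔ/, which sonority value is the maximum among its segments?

8

/f/ — voiceless fricative, sonority 3.
/q/ — voiceless stop, sonority 1.
/w/ — semivowel, sonority 8.
/ʔ/ — voiceless stop, sonority 1.
The maximum is 8.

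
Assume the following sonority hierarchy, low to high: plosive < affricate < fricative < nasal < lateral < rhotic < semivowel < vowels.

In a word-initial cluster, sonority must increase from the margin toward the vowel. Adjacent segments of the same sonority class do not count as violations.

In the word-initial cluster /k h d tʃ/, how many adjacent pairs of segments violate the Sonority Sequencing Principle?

/k/ — plosive, sonority 1.
/h/ — fricative, sonority 3.
/d/ — plosive, sonority 1.
/tʃ/ — affricate, sonority 2.
/k/→/h/: 1→3 (rises) — ok.
/h/→/d/: 3→1 (does not rise) — violation.
/d/→/tʃ/: 1→2 (rises) — ok.

1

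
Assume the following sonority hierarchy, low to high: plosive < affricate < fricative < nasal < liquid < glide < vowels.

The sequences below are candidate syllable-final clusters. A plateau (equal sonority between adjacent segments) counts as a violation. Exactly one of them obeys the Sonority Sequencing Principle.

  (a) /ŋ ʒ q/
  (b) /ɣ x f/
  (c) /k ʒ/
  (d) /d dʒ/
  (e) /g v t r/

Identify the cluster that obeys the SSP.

(a) 4-3-1 → obeys
(b) 3-3-3 → violates
(c) 1-3 → violates
(d) 1-2 → violates
(e) 1-3-1-5 → violates

a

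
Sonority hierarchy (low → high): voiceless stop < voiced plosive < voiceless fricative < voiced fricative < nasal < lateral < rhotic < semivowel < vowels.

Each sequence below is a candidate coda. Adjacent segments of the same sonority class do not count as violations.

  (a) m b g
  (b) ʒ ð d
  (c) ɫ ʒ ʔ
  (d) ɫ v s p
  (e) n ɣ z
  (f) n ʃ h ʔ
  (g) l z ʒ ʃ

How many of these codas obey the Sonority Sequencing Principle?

7

(a) 5-2-2 → obeys
(b) 4-4-2 → obeys
(c) 6-4-1 → obeys
(d) 6-4-3-1 → obeys
(e) 5-4-4 → obeys
(f) 5-3-3-1 → obeys
(g) 6-4-4-3 → obeys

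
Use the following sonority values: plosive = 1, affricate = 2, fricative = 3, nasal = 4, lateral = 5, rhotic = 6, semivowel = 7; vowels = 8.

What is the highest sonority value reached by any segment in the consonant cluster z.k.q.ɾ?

/z/ — fricative, sonority 3.
/k/ — plosive, sonority 1.
/q/ — plosive, sonority 1.
/ɾ/ — rhotic, sonority 6.
The maximum is 6.

6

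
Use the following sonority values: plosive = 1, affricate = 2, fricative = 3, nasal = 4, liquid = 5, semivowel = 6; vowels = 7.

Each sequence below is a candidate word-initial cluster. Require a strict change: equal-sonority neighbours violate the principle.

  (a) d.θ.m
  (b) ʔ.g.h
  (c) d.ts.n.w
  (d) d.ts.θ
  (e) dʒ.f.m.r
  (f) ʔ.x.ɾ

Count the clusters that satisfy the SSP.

5

(a) sonority 1-3-4: well-formed.
(b) sonority 1-1-3: ill-formed.
(c) sonority 1-2-4-6: well-formed.
(d) sonority 1-2-3: well-formed.
(e) sonority 2-3-4-5: well-formed.
(f) sonority 1-3-5: well-formed.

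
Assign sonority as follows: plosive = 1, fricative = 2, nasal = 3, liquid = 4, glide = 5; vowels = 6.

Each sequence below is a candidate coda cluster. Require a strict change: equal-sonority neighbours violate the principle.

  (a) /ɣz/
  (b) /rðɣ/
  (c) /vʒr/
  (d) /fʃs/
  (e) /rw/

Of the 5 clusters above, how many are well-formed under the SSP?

(a) /ɣz/: profile 2-2 — violates.
(b) /rðɣ/: profile 4-2-2 — violates.
(c) /vʒr/: profile 2-2-4 — violates.
(d) /fʃs/: profile 2-2-2 — violates.
(e) /rw/: profile 4-5 — violates.

0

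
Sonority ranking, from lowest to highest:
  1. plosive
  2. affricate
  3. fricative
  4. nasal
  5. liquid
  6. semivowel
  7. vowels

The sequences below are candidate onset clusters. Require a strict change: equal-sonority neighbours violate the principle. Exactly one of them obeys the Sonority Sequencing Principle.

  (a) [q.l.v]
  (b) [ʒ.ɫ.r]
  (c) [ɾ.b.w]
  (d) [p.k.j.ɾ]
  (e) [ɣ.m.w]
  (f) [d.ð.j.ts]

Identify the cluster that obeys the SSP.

e

(a) 1-5-3 → violates
(b) 3-5-5 → violates
(c) 5-1-6 → violates
(d) 1-1-6-5 → violates
(e) 3-4-6 → obeys
(f) 1-3-6-2 → violates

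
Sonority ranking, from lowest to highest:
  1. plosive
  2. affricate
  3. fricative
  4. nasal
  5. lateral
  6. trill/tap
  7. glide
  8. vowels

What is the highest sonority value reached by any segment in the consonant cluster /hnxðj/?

/h/ — fricative, sonority 3.
/n/ — nasal, sonority 4.
/x/ — fricative, sonority 3.
/ð/ — fricative, sonority 3.
/j/ — glide, sonority 7.
The maximum is 7.

7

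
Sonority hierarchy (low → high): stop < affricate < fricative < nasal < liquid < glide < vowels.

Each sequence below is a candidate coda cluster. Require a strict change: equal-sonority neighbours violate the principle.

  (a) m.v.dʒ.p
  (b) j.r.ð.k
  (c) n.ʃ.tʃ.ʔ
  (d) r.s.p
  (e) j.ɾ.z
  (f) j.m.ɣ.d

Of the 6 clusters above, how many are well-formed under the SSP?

(a) m.v.dʒ.p: profile 4-3-2-1 — obeys.
(b) j.r.ð.k: profile 6-5-3-1 — obeys.
(c) n.ʃ.tʃ.ʔ: profile 4-3-2-1 — obeys.
(d) r.s.p: profile 5-3-1 — obeys.
(e) j.ɾ.z: profile 6-5-3 — obeys.
(f) j.m.ɣ.d: profile 6-4-3-1 — obeys.

6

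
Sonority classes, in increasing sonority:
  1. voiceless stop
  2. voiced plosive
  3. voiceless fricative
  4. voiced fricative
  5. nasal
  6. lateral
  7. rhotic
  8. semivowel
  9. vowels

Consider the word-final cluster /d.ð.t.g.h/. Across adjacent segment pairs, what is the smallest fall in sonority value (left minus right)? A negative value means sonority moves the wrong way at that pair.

/d/: voiced plosive = 2.
/ð/: voiced fricative = 4.
/t/: voiceless stop = 1.
/g/: voiced plosive = 2.
/h/: voiceless fricative = 3.
/d/→/ð/: change -2.
/ð/→/t/: change +3.
/t/→/g/: change -1.
/g/→/h/: change -1.
Minimum = -2.

-2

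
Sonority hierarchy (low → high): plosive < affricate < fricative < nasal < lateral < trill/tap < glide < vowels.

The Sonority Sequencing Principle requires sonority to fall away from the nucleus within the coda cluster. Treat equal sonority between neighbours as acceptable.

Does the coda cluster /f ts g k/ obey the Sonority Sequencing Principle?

/f/ — fricative, sonority 3.
/ts/ — affricate, sonority 2.
/g/ — plosive, sonority 1.
/k/ — plosive, sonority 1.
The profile 3-2-1-1 is non-increasing (plateaus allowed), so the coda cluster satisfies the SSP.

yes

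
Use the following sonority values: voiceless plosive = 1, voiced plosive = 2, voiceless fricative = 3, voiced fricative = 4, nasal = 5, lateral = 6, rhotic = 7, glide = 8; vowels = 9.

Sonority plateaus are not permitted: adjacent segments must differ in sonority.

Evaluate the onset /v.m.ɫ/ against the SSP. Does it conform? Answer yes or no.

/v/ — voiced fricative, sonority 4.
/m/ — nasal, sonority 5.
/ɫ/ — lateral, sonority 6.
The profile 4-5-6 strictly rises, so the onset satisfies the SSP.

yes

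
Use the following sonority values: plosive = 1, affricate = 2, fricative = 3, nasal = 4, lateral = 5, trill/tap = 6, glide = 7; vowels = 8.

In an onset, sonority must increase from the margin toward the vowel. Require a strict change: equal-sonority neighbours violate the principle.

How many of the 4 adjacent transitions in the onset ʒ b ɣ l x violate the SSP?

2

/ʒ/: fricative = 3.
/b/: plosive = 1.
/ɣ/: fricative = 3.
/l/: lateral = 5.
/x/: fricative = 3.
/ʒ/→/b/: 3→1 (does not rise) — violation.
/b/→/ɣ/: 1→3 (rises) — ok.
/ɣ/→/l/: 3→5 (rises) — ok.
/l/→/x/: 5→3 (does not rise) — violation.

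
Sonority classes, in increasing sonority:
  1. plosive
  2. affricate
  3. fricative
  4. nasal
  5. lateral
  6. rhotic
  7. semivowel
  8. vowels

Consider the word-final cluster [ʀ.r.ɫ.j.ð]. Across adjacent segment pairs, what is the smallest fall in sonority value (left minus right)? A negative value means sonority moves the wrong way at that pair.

/ʀ/ is a rhotic (sonority 6).
/r/ is a rhotic (sonority 6).
/ɫ/ is a lateral (sonority 5).
/j/ is a semivowel (sonority 7).
/ð/ is a fricative (sonority 3).
/ʀ/→/r/: change +0.
/r/→/ɫ/: change +1.
/ɫ/→/j/: change -2.
/j/→/ð/: change +4.
Minimum = -2.

-2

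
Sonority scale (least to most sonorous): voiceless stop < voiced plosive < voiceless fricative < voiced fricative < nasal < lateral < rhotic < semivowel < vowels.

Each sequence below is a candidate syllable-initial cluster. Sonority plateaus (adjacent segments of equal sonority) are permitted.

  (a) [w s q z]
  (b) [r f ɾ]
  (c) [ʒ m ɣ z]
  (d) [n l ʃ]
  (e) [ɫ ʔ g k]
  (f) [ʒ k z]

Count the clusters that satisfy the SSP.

(a) 8-3-1-4 → violates
(b) 7-3-7 → violates
(c) 4-5-4-4 → violates
(d) 5-6-3 → violates
(e) 6-1-2-1 → violates
(f) 4-1-4 → violates

0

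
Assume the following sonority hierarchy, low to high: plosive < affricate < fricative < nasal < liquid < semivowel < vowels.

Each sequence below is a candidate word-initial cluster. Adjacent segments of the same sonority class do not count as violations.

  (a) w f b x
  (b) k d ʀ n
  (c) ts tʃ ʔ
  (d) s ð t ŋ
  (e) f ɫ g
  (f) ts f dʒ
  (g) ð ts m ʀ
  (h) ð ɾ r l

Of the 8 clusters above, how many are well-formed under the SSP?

1

(a) sonority 6-3-1-3: ill-formed.
(b) sonority 1-1-5-4: ill-formed.
(c) sonority 2-2-1: ill-formed.
(d) sonority 3-3-1-4: ill-formed.
(e) sonority 3-5-1: ill-formed.
(f) sonority 2-3-2: ill-formed.
(g) sonority 3-2-4-5: ill-formed.
(h) sonority 3-5-5-5: well-formed.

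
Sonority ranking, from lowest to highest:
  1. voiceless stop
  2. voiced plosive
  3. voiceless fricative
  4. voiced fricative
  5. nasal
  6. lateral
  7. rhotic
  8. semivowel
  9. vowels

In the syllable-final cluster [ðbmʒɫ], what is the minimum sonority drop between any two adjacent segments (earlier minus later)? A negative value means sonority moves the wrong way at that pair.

-3

/ð/ — voiced fricative, sonority 4.
/b/ — voiced plosive, sonority 2.
/m/ — nasal, sonority 5.
/ʒ/ — voiced fricative, sonority 4.
/ɫ/ — lateral, sonority 6.
/ð/→/b/: change +2.
/b/→/m/: change -3.
/m/→/ʒ/: change +1.
/ʒ/→/ɫ/: change -2.
Minimum = -3.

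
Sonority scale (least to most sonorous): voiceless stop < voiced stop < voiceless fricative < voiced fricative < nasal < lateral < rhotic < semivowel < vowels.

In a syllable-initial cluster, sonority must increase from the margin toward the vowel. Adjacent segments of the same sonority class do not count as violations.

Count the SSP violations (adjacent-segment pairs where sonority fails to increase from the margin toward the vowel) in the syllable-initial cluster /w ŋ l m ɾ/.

/w/ is a semivowel (sonority 8).
/ŋ/ is a nasal (sonority 5).
/l/ is a lateral (sonority 6).
/m/ is a nasal (sonority 5).
/ɾ/ is a rhotic (sonority 7).
/w/→/ŋ/: 8→5 (does not rise) — violation.
/ŋ/→/l/: 5→6 (rises) — ok.
/l/→/m/: 6→5 (does not rise) — violation.
/m/→/ɾ/: 5→7 (rises) — ok.

2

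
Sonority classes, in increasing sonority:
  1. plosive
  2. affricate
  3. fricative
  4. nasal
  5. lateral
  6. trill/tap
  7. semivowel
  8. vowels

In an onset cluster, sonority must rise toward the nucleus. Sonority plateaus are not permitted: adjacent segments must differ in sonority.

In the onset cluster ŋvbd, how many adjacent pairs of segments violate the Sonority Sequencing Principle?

3

/ŋ/: nasal = 4.
/v/: fricative = 3.
/b/: plosive = 1.
/d/: plosive = 1.
/ŋ/→/v/: 4→3 (does not rise) — violation.
/v/→/b/: 3→1 (does not rise) — violation.
/b/→/d/: 1→1 (plateau) — violation.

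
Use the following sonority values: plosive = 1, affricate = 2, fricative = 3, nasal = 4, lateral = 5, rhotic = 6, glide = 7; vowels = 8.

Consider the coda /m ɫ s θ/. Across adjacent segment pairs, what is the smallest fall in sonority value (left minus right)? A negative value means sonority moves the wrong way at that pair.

/m/ is a nasal (sonority 4).
/ɫ/ is a lateral (sonority 5).
/s/ is a fricative (sonority 3).
/θ/ is a fricative (sonority 3).
/m/→/ɫ/: change -1.
/ɫ/→/s/: change +2.
/s/→/θ/: change +0.
Minimum = -1.

-1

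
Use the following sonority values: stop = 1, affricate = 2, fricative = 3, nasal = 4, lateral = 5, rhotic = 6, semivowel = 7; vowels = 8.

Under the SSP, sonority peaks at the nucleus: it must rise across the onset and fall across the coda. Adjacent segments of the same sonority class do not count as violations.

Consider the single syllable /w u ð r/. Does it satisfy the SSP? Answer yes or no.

no

Onset: /w/ is a semivowel (sonority 7); then the nucleus /u/ (sonority 8).
Onset profile 7-8 — rises to the nucleus.
Coda: /ð/ is a fricative (sonority 3), /r/ is a rhotic (sonority 6).
Coda profile 8-3-6 — does not fall throughout.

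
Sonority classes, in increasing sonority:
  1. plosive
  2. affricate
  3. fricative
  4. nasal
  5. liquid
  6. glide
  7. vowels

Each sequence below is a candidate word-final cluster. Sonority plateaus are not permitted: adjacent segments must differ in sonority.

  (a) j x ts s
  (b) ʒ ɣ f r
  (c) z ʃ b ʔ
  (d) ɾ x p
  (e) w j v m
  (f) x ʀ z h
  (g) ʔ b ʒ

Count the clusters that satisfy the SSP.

1

(a) j x ts s: profile 6-3-2-3 — violates.
(b) ʒ ɣ f r: profile 3-3-3-5 — violates.
(c) z ʃ b ʔ: profile 3-3-1-1 — violates.
(d) ɾ x p: profile 5-3-1 — obeys.
(e) w j v m: profile 6-6-3-4 — violates.
(f) x ʀ z h: profile 3-5-3-3 — violates.
(g) ʔ b ʒ: profile 1-1-3 — violates.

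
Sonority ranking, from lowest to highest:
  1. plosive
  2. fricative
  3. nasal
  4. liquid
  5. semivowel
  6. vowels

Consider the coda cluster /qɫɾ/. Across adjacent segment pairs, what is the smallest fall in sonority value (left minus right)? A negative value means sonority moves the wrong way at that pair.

-3

/q/: plosive = 1.
/ɫ/: liquid = 4.
/ɾ/: liquid = 4.
/q/→/ɫ/: change -3.
/ɫ/→/ɾ/: change +0.
Minimum = -3.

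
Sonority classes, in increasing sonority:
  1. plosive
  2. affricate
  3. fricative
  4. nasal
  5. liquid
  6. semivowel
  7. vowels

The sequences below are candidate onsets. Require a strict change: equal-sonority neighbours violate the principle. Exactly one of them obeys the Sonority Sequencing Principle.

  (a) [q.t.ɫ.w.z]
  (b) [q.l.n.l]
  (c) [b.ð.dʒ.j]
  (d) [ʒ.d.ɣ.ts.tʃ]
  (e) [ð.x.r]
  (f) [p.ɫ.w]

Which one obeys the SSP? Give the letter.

(a) 1-1-5-6-3 → violates
(b) 1-5-4-5 → violates
(c) 1-3-2-6 → violates
(d) 3-1-3-2-2 → violates
(e) 3-3-5 → violates
(f) 1-5-6 → obeys

f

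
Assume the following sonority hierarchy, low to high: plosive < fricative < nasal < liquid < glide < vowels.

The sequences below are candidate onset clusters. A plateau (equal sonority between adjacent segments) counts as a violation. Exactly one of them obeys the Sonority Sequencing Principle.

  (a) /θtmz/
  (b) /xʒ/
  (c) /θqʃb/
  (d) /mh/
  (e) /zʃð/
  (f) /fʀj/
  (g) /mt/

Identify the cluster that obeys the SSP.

f

(a) sonority 2-1-3-2: ill-formed.
(b) sonority 2-2: ill-formed.
(c) sonority 2-1-2-1: ill-formed.
(d) sonority 3-2: ill-formed.
(e) sonority 2-2-2: ill-formed.
(f) sonority 2-4-5: well-formed.
(g) sonority 3-1: ill-formed.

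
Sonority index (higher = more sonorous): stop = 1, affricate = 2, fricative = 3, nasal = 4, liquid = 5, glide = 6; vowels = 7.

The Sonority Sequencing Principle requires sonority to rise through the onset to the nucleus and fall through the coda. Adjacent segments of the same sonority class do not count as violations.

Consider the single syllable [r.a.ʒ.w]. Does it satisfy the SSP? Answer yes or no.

no

Onset: /r/ is a liquid (sonority 5); then the nucleus /a/ (sonority 7).
Onset profile 5-7 — rises to the nucleus.
Coda: /ʒ/ is a fricative (sonority 3), /w/ is a glide (sonority 6).
Coda profile 7-3-6 — does not fall throughout.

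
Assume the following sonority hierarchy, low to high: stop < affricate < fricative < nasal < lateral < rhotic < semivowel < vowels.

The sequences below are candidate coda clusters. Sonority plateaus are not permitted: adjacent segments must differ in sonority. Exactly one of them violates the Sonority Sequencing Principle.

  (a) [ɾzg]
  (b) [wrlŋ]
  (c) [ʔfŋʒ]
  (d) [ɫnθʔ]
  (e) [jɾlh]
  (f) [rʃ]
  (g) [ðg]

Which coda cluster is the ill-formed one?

(a) 6-3-1 → obeys
(b) 7-6-5-4 → obeys
(c) 1-3-4-3 → violates
(d) 5-4-3-1 → obeys
(e) 7-6-5-3 → obeys
(f) 6-3 → obeys
(g) 3-1 → obeys

c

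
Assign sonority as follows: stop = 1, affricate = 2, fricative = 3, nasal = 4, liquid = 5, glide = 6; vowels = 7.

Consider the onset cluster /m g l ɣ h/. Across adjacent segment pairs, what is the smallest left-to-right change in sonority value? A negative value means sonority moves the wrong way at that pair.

-3

/m/: nasal = 4.
/g/: stop = 1.
/l/: liquid = 5.
/ɣ/: fricative = 3.
/h/: fricative = 3.
/m/→/g/: change -3.
/g/→/l/: change +4.
/l/→/ɣ/: change -2.
/ɣ/→/h/: change +0.
Minimum = -3.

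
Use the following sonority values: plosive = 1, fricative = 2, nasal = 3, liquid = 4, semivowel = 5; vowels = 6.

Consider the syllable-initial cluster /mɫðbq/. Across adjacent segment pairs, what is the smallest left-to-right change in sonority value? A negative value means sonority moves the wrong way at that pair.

-2

/m/: nasal = 3.
/ɫ/: liquid = 4.
/ð/: fricative = 2.
/b/: plosive = 1.
/q/: plosive = 1.
/m/→/ɫ/: change +1.
/ɫ/→/ð/: change -2.
/ð/→/b/: change -1.
/b/→/q/: change +0.
Minimum = -2.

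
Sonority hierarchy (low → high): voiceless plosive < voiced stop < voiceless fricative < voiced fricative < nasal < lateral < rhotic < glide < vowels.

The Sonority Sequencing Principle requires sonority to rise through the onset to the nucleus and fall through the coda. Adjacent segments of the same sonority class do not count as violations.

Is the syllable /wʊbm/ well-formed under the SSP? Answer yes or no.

no

Onset: /w/ is a glide (sonority 8); then the nucleus /ʊ/ (sonority 9).
Onset profile 8-9 — rises to the nucleus.
Coda: /b/ is a voiced stop (sonority 2), /m/ is a nasal (sonority 5).
Coda profile 9-2-5 — does not fall throughout.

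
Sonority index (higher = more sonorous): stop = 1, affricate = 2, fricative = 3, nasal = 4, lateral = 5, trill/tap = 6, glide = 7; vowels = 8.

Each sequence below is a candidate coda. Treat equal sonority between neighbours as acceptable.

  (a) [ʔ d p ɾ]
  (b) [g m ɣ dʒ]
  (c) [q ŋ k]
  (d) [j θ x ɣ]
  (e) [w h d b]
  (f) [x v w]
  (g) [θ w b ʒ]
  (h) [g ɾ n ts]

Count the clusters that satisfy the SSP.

(a) sonority 1-1-1-6: ill-formed.
(b) sonority 1-4-3-2: ill-formed.
(c) sonority 1-4-1: ill-formed.
(d) sonority 7-3-3-3: well-formed.
(e) sonority 7-3-1-1: well-formed.
(f) sonority 3-3-7: ill-formed.
(g) sonority 3-7-1-3: ill-formed.
(h) sonority 1-6-4-2: ill-formed.

2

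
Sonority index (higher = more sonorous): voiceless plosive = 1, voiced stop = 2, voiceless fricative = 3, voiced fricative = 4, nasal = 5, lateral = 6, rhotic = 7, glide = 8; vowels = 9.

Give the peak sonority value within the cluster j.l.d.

8

/j/ — glide, sonority 8.
/l/ — lateral, sonority 6.
/d/ — voiced stop, sonority 2.
The maximum is 8.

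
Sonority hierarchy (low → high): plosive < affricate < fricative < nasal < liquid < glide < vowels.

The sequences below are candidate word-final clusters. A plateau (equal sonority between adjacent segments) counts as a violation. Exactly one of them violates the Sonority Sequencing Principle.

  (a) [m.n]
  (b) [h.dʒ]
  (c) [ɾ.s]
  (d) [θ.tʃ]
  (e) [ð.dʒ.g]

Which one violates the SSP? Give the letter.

a

(a) 4-4 → violates
(b) 3-2 → obeys
(c) 5-3 → obeys
(d) 3-2 → obeys
(e) 3-2-1 → obeys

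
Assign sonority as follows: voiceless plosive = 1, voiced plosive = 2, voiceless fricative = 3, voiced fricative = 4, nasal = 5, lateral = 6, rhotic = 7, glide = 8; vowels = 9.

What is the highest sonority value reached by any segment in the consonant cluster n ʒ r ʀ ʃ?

/n/ is a nasal (sonority 5).
/ʒ/ is a voiced fricative (sonority 4).
/r/ is a rhotic (sonority 7).
/ʀ/ is a rhotic (sonority 7).
/ʃ/ is a voiceless fricative (sonority 3).
The maximum is 7.

7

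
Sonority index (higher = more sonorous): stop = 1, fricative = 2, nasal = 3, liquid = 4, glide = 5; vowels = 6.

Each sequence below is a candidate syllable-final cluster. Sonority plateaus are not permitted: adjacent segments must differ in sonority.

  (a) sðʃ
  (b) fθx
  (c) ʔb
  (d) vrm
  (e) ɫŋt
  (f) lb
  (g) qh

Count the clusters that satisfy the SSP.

2

(a) 2-2-2 → violates
(b) 2-2-2 → violates
(c) 1-1 → violates
(d) 2-4-3 → violates
(e) 4-3-1 → obeys
(f) 4-1 → obeys
(g) 1-2 → violates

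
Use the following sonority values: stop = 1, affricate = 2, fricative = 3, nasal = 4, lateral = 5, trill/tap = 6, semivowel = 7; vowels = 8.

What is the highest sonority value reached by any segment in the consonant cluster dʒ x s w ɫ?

7

/dʒ/: affricate = 2.
/x/: fricative = 3.
/s/: fricative = 3.
/w/: semivowel = 7.
/ɫ/: lateral = 5.
The maximum is 7.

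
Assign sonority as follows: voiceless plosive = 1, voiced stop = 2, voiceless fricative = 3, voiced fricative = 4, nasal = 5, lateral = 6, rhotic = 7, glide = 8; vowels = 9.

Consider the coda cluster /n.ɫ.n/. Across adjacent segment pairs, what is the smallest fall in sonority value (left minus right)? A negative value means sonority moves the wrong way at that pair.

/n/: nasal = 5.
/ɫ/: lateral = 6.
/n/: nasal = 5.
/n/→/ɫ/: change -1.
/ɫ/→/n/: change +1.
Minimum = -1.

-1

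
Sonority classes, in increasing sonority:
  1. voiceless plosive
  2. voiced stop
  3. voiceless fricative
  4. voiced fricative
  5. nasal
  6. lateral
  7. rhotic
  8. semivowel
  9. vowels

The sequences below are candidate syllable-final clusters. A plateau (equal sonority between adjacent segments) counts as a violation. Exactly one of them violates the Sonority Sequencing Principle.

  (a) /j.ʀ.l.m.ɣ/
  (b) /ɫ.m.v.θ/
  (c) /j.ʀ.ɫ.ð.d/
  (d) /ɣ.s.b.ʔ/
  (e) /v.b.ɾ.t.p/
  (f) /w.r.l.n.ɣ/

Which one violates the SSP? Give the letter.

e

(a) /j.ʀ.l.m.ɣ/: profile 8-7-6-5-4 — obeys.
(b) /ɫ.m.v.θ/: profile 6-5-4-3 — obeys.
(c) /j.ʀ.ɫ.ð.d/: profile 8-7-6-4-2 — obeys.
(d) /ɣ.s.b.ʔ/: profile 4-3-2-1 — obeys.
(e) /v.b.ɾ.t.p/: profile 4-2-7-1-1 — violates.
(f) /w.r.l.n.ɣ/: profile 8-7-6-5-4 — obeys.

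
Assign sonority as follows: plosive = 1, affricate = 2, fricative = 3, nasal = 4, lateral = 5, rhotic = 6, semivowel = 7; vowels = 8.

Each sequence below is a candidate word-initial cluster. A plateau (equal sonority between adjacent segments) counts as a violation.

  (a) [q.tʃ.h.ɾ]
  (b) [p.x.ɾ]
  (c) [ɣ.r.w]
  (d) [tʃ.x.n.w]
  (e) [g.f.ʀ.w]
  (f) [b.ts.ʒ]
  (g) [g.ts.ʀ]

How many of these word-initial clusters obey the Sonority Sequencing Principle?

7

(a) sonority 1-2-3-6: well-formed.
(b) sonority 1-3-6: well-formed.
(c) sonority 3-6-7: well-formed.
(d) sonority 2-3-4-7: well-formed.
(e) sonority 1-3-6-7: well-formed.
(f) sonority 1-2-3: well-formed.
(g) sonority 1-2-6: well-formed.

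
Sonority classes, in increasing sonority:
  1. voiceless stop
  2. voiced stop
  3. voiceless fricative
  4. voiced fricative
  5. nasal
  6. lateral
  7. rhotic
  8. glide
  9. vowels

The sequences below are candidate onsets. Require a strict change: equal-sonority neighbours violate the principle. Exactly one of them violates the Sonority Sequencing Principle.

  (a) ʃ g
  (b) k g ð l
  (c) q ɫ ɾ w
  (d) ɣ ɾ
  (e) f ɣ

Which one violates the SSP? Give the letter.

(a) ʃ g: profile 3-2 — violates.
(b) k g ð l: profile 1-2-4-6 — obeys.
(c) q ɫ ɾ w: profile 1-6-7-8 — obeys.
(d) ɣ ɾ: profile 4-7 — obeys.
(e) f ɣ: profile 3-4 — obeys.

a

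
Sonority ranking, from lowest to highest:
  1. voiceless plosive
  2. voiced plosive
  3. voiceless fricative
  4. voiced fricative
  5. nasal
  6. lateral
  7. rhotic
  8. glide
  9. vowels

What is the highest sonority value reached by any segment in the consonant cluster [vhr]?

7

/v/: voiced fricative = 4.
/h/: voiceless fricative = 3.
/r/: rhotic = 7.
The maximum is 7.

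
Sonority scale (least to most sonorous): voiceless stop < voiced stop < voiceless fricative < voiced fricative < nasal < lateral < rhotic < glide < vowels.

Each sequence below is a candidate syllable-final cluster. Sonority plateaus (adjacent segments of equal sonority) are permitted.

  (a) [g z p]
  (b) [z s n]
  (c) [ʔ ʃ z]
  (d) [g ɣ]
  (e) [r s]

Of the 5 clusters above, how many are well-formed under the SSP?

1

(a) 2-4-1 → violates
(b) 4-3-5 → violates
(c) 1-3-4 → violates
(d) 2-4 → violates
(e) 7-3 → obeys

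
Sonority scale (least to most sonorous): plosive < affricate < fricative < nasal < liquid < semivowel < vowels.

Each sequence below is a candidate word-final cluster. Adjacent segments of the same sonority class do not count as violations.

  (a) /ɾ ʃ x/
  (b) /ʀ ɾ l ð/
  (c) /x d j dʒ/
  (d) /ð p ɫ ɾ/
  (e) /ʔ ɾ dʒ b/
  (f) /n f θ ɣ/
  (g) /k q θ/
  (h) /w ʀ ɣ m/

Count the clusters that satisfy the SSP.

(a) 5-3-3 → obeys
(b) 5-5-5-3 → obeys
(c) 3-1-6-2 → violates
(d) 3-1-5-5 → violates
(e) 1-5-2-1 → violates
(f) 4-3-3-3 → obeys
(g) 1-1-3 → violates
(h) 6-5-3-4 → violates

3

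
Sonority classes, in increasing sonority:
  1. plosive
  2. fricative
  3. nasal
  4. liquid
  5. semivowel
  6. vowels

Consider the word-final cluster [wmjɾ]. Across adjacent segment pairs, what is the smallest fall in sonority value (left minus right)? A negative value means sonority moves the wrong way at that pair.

-2

/w/ — semivowel, sonority 5.
/m/ — nasal, sonority 3.
/j/ — semivowel, sonority 5.
/ɾ/ — liquid, sonority 4.
/w/→/m/: change +2.
/m/→/j/: change -2.
/j/→/ɾ/: change +1.
Minimum = -2.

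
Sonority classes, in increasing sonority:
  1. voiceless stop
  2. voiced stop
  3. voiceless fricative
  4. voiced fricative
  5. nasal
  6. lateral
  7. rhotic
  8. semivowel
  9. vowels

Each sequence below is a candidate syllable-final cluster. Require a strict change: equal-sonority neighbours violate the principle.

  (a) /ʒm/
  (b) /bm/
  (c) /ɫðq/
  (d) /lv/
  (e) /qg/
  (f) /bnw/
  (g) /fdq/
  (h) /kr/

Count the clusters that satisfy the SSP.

(a) 4-5 → violates
(b) 2-5 → violates
(c) 6-4-1 → obeys
(d) 6-4 → obeys
(e) 1-2 → violates
(f) 2-5-8 → violates
(g) 3-2-1 → obeys
(h) 1-7 → violates

3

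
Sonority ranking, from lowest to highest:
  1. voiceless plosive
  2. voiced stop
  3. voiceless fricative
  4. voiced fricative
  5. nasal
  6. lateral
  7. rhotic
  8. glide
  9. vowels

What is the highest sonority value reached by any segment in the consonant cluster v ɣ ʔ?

/v/ is a voiced fricative (sonority 4).
/ɣ/ is a voiced fricative (sonority 4).
/ʔ/ is a voiceless plosive (sonority 1).
The maximum is 4.

4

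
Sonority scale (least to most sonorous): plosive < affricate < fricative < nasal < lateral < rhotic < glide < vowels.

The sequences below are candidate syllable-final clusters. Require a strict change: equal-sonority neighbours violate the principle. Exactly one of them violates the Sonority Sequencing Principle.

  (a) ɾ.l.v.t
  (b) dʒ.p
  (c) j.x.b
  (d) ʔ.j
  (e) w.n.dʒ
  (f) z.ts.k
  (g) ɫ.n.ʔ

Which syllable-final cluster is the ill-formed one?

d

(a) ɾ.l.v.t: profile 6-5-3-1 — obeys.
(b) dʒ.p: profile 2-1 — obeys.
(c) j.x.b: profile 7-3-1 — obeys.
(d) ʔ.j: profile 1-7 — violates.
(e) w.n.dʒ: profile 7-4-2 — obeys.
(f) z.ts.k: profile 3-2-1 — obeys.
(g) ɫ.n.ʔ: profile 5-4-1 — obeys.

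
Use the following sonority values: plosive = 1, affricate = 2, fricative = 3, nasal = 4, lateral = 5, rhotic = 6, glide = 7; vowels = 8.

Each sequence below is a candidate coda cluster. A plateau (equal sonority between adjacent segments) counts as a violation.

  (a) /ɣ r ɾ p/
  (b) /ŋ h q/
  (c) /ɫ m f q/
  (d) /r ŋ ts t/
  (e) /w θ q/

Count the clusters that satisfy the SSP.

(a) sonority 3-6-6-1: ill-formed.
(b) sonority 4-3-1: well-formed.
(c) sonority 5-4-3-1: well-formed.
(d) sonority 6-4-2-1: well-formed.
(e) sonority 7-3-1: well-formed.

4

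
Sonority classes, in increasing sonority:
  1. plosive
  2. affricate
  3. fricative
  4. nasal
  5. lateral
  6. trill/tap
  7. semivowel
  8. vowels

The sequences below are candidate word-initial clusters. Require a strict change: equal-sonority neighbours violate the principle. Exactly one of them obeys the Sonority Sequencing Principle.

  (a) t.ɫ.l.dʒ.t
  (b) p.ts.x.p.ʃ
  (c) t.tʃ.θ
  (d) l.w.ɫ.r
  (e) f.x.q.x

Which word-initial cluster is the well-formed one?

c

(a) 1-5-5-2-1 → violates
(b) 1-2-3-1-3 → violates
(c) 1-2-3 → obeys
(d) 5-7-5-6 → violates
(e) 3-3-1-3 → violates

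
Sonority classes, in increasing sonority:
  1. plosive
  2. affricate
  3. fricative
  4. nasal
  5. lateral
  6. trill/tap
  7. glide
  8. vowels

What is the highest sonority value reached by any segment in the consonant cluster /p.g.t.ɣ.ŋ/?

/p/: plosive = 1.
/g/: plosive = 1.
/t/: plosive = 1.
/ɣ/: fricative = 3.
/ŋ/: nasal = 4.
The maximum is 4.

4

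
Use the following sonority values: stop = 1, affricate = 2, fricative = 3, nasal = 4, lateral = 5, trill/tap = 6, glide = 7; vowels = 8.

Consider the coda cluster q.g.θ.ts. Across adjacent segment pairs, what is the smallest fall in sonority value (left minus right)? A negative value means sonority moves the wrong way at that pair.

/q/ — stop, sonority 1.
/g/ — stop, sonority 1.
/θ/ — fricative, sonority 3.
/ts/ — affricate, sonority 2.
/q/→/g/: change +0.
/g/→/θ/: change -2.
/θ/→/ts/: change +1.
Minimum = -2.

-2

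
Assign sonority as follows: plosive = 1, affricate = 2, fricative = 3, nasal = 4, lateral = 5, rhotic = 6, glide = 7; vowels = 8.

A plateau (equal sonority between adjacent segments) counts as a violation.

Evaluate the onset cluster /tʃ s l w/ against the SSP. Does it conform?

yes

/tʃ/: affricate = 2.
/s/: fricative = 3.
/l/: lateral = 5.
/w/: glide = 7.
The profile 2-3-5-7 strictly rises, so the onset cluster satisfies the SSP.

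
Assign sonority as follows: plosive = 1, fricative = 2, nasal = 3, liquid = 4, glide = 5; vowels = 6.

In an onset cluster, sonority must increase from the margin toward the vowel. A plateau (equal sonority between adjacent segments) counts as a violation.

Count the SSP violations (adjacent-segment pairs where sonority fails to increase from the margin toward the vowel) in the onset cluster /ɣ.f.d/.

/ɣ/ is a fricative (sonority 2).
/f/ is a fricative (sonority 2).
/d/ is a plosive (sonority 1).
/ɣ/→/f/: 2→2 (plateau) — violation.
/f/→/d/: 2→1 (does not rise) — violation.

2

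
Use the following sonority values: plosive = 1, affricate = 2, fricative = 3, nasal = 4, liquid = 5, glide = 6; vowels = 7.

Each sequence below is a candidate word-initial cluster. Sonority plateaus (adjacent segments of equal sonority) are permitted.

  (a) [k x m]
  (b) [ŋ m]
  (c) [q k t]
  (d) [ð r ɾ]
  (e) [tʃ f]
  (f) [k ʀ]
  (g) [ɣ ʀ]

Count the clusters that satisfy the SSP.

(a) 1-3-4 → obeys
(b) 4-4 → obeys
(c) 1-1-1 → obeys
(d) 3-5-5 → obeys
(e) 2-3 → obeys
(f) 1-5 → obeys
(g) 3-5 → obeys

7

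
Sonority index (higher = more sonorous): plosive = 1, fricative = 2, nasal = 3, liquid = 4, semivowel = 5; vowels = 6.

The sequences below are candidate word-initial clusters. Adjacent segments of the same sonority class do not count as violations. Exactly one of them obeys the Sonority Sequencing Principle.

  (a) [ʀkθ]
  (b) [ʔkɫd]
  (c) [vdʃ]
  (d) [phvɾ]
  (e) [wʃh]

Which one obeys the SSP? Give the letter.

d

(a) sonority 4-1-2: ill-formed.
(b) sonority 1-1-4-1: ill-formed.
(c) sonority 2-1-2: ill-formed.
(d) sonority 1-2-2-4: well-formed.
(e) sonority 5-2-2: ill-formed.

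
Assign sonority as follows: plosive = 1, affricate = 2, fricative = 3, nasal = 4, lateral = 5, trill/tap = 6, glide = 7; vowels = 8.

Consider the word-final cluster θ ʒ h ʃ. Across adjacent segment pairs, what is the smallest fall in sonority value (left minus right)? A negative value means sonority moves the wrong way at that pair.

/θ/ — fricative, sonority 3.
/ʒ/ — fricative, sonority 3.
/h/ — fricative, sonority 3.
/ʃ/ — fricative, sonority 3.
/θ/→/ʒ/: change +0.
/ʒ/→/h/: change +0.
/h/→/ʃ/: change +0.
Minimum = 0.

0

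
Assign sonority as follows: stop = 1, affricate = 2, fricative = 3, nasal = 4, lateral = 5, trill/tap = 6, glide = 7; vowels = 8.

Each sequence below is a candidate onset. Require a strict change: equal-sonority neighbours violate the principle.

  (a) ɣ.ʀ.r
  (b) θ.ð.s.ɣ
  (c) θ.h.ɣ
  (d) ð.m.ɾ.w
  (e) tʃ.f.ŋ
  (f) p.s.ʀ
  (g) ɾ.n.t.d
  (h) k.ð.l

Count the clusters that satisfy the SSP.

(a) sonority 3-6-6: ill-formed.
(b) sonority 3-3-3-3: ill-formed.
(c) sonority 3-3-3: ill-formed.
(d) sonority 3-4-6-7: well-formed.
(e) sonority 2-3-4: well-formed.
(f) sonority 1-3-6: well-formed.
(g) sonority 6-4-1-1: ill-formed.
(h) sonority 1-3-5: well-formed.

4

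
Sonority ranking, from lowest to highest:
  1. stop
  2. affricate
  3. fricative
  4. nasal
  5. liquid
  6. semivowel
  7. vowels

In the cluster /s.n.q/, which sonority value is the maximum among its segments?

4

/s/: fricative = 3.
/n/: nasal = 4.
/q/: stop = 1.
The maximum is 4.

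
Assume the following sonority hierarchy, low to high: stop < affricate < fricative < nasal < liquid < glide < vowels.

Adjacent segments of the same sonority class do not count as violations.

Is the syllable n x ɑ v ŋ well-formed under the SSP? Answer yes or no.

no

Onset: /n/ is a nasal (sonority 4), /x/ is a fricative (sonority 3); then the nucleus /ɑ/ (sonority 7).
Onset profile 4-3-7 — does not rise throughout.
Coda: /v/ is a fricative (sonority 3), /ŋ/ is a nasal (sonority 4).
Coda profile 7-3-4 — does not fall throughout.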